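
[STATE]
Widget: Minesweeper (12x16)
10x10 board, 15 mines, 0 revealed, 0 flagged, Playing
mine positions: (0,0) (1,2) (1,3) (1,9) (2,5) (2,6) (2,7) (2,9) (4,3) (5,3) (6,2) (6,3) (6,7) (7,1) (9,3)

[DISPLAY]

■■■■■■■■■■  
■■■■■■■■■■  
■■■■■■■■■■  
■■■■■■■■■■  
■■■■■■■■■■  
■■■■■■■■■■  
■■■■■■■■■■  
■■■■■■■■■■  
■■■■■■■■■■  
■■■■■■■■■■  
            
            
            
            
            
            


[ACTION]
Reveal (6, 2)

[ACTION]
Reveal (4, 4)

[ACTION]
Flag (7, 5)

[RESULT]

✹■■■■■■■■■  
■■✹✹■■■■■✹  
■■■■■✹✹✹■✹  
■■■■■■■■■■  
■■■✹■■■■■■  
■■■✹■■■■■■  
■■✹✹■■■✹■■  
■✹■■■■■■■■  
■■■■■■■■■■  
■■■✹■■■■■■  
            
            
            
            
            
            


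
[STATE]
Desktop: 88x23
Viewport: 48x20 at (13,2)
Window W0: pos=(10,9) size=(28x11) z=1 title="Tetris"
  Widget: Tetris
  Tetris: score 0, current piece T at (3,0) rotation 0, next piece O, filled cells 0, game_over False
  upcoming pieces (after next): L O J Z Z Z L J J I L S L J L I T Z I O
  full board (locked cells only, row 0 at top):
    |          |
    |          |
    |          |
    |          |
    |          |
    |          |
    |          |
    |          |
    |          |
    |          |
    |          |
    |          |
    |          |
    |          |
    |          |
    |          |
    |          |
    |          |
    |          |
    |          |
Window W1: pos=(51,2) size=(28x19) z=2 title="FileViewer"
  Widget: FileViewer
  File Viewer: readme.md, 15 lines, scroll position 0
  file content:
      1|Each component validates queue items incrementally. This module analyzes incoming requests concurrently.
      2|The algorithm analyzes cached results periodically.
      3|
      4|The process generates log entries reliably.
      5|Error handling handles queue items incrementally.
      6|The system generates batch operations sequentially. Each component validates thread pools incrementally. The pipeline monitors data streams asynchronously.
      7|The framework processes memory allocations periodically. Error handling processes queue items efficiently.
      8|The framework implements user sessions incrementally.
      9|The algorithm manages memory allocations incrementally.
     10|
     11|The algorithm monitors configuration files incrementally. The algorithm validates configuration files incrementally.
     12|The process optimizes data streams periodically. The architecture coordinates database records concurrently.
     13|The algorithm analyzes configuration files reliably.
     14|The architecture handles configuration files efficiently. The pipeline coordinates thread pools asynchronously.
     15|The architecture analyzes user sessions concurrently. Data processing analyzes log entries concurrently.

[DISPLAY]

                                      ┏━━━━━━━━━
                                      ┃ FileView
                                      ┠─────────
                                      ┃Each comp
                                      ┃The algor
                                      ┃         
                                      ┃The proce
━━━━━━━━━━━━━━━━━━━━━━━━┓             ┃Error han
etris                   ┃             ┃The syste
────────────────────────┨             ┃The frame
        │Next:          ┃             ┃The frame
        │▓▓             ┃             ┃The algor
        │▓▓             ┃             ┃         
        │               ┃             ┃The algor
        │               ┃             ┃The proce
        │               ┃             ┃The algor
        │Score:         ┃             ┃The archi
━━━━━━━━━━━━━━━━━━━━━━━━┛             ┃The archi
                                      ┗━━━━━━━━━
                                                


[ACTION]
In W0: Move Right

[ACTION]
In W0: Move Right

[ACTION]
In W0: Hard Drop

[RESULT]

                                      ┏━━━━━━━━━
                                      ┃ FileView
                                      ┠─────────
                                      ┃Each comp
                                      ┃The algor
                                      ┃         
                                      ┃The proce
━━━━━━━━━━━━━━━━━━━━━━━━┓             ┃Error han
etris                   ┃             ┃The syste
────────────────────────┨             ┃The frame
        │Next:          ┃             ┃The frame
        │  ▒            ┃             ┃The algor
        │▒▒▒            ┃             ┃         
        │               ┃             ┃The algor
        │               ┃             ┃The proce
    ▒   │               ┃             ┃The algor
   ▒▒▒  │Score:         ┃             ┃The archi
━━━━━━━━━━━━━━━━━━━━━━━━┛             ┃The archi
                                      ┗━━━━━━━━━
                                                


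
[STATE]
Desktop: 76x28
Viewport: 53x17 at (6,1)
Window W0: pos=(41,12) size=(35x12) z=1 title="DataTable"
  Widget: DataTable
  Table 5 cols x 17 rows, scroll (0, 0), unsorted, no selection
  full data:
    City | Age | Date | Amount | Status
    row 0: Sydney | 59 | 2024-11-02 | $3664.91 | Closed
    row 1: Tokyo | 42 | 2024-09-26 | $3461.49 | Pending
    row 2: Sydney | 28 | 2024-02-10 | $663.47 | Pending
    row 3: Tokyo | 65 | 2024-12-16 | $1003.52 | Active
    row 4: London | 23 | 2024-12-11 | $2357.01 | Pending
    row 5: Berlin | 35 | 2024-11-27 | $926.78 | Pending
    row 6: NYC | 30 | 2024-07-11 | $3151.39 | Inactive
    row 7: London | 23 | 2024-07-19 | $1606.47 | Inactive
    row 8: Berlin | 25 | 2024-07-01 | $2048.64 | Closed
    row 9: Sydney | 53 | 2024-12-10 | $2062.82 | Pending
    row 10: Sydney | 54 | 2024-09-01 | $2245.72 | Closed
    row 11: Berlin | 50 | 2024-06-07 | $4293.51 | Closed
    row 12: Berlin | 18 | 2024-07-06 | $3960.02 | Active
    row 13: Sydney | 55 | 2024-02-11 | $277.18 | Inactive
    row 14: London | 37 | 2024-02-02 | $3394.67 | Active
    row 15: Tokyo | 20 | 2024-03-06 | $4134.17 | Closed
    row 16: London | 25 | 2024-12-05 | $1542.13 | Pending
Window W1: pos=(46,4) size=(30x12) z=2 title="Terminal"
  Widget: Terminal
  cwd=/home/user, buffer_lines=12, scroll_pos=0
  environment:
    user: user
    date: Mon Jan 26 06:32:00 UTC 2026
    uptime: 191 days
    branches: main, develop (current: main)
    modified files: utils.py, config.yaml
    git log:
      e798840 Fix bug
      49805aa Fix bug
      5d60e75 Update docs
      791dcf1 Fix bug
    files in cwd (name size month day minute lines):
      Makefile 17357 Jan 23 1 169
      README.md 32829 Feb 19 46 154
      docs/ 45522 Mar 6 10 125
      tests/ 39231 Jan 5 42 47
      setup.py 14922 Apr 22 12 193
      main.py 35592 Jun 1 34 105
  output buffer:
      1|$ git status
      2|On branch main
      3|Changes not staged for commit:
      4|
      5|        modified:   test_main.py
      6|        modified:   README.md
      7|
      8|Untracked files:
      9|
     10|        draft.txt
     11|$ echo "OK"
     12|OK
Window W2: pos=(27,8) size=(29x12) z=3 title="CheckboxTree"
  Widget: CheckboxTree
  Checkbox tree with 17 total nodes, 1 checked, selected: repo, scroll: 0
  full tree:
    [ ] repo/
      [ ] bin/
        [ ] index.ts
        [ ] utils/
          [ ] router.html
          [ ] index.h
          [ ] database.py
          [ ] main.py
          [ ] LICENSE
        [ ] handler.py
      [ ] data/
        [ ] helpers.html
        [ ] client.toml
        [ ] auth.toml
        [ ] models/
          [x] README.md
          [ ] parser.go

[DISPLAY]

                                                     
                                                     
                                                     
                                        ┏━━━━━━━━━━━━
                                        ┃ Terminal   
                                        ┠────────────
                                        ┃$ git status
                     ┏━━━━━━━━━━━━━━━━━━━━━━━━━━━┓ ma
                     ┃ CheckboxTree              ┃ot 
                     ┠───────────────────────────┨   
                     ┃>[-] repo/                 ┃odi
                     ┃   [ ] bin/                ┃odi
                     ┃     [ ] index.ts          ┃   
                     ┃     [ ] utils/            ┃ fi
                     ┃       [ ] router.html     ┃━━━
                     ┃       [ ] index.h         ┃───
                     ┃       [ ] database.py     ┃4-1


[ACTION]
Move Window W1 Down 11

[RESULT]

                                                     
                                                     
                                                     
                                                     
                                                     
                                                     
                                                     
                     ┏━━━━━━━━━━━━━━━━━━━━━━━━━━━┓   
                     ┃ CheckboxTree              ┃   
                     ┠───────────────────────────┨   
                     ┃>[-] repo/                 ┃   
                     ┃   [ ] bin/                ┃━━━
                     ┃     [ ] index.ts          ┃   
                     ┃     [ ] utils/            ┃───
                     ┃       [ ] router.html     ┃━━━
                     ┃       [ ] index.h         ┃   
                     ┃       [ ] database.py     ┃───


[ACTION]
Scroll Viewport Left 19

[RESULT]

                                                     
                                                     
                                                     
                                                     
                                                     
                                                     
                                                     
                           ┏━━━━━━━━━━━━━━━━━━━━━━━━━
                           ┃ CheckboxTree            
                           ┠─────────────────────────
                           ┃>[-] repo/               
                           ┃   [ ] bin/              
                           ┃     [ ] index.ts        
                           ┃     [ ] utils/          
                           ┃       [ ] router.html   
                           ┃       [ ] index.h       
                           ┃       [ ] database.py   


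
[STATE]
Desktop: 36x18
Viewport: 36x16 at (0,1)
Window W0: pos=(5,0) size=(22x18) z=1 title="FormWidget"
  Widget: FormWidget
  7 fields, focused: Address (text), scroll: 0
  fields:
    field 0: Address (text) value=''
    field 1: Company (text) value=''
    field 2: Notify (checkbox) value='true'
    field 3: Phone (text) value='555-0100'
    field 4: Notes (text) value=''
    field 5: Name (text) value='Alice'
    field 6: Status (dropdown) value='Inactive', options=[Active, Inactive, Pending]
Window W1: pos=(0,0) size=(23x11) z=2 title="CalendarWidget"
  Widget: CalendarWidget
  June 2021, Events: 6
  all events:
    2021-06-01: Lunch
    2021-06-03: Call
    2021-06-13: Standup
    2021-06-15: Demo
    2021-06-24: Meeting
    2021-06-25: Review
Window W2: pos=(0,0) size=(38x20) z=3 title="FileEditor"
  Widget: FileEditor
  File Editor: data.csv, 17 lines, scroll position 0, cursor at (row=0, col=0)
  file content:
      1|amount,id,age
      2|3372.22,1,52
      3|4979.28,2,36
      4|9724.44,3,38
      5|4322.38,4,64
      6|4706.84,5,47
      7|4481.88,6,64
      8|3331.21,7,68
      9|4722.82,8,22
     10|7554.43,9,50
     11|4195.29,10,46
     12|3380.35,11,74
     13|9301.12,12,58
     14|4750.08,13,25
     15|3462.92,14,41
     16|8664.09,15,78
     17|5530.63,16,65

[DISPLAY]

┃ FileEditor                        
┠───────────────────────────────────
┃█mount,id,age                      
┃3372.22,1,52                       
┃4979.28,2,36                       
┃9724.44,3,38                       
┃4322.38,4,64                       
┃4706.84,5,47                       
┃4481.88,6,64                       
┃3331.21,7,68                       
┃4722.82,8,22                       
┃7554.43,9,50                       
┃4195.29,10,46                      
┃3380.35,11,74                      
┃9301.12,12,58                      
┃4750.08,13,25                      


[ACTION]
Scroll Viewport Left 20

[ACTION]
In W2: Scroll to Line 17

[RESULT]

┃ FileEditor                        
┠───────────────────────────────────
┃3372.22,1,52                       
┃4979.28,2,36                       
┃9724.44,3,38                       
┃4322.38,4,64                       
┃4706.84,5,47                       
┃4481.88,6,64                       
┃3331.21,7,68                       
┃4722.82,8,22                       
┃7554.43,9,50                       
┃4195.29,10,46                      
┃3380.35,11,74                      
┃9301.12,12,58                      
┃4750.08,13,25                      
┃3462.92,14,41                      


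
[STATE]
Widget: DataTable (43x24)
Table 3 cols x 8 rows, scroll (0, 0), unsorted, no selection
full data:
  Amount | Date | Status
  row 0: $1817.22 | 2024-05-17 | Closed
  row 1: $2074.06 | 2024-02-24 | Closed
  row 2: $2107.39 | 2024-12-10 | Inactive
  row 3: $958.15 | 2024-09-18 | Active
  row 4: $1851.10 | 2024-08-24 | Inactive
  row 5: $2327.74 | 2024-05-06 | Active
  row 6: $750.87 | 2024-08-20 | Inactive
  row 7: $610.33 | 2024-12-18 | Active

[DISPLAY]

Amount  │Date      │Status                 
────────┼──────────┼────────               
$1817.22│2024-05-17│Closed                 
$2074.06│2024-02-24│Closed                 
$2107.39│2024-12-10│Inactive               
$958.15 │2024-09-18│Active                 
$1851.10│2024-08-24│Inactive               
$2327.74│2024-05-06│Active                 
$750.87 │2024-08-20│Inactive               
$610.33 │2024-12-18│Active                 
                                           
                                           
                                           
                                           
                                           
                                           
                                           
                                           
                                           
                                           
                                           
                                           
                                           
                                           


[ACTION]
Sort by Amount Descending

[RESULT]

Amount ▼│Date      │Status                 
────────┼──────────┼────────               
$2327.74│2024-05-06│Active                 
$2107.39│2024-12-10│Inactive               
$2074.06│2024-02-24│Closed                 
$1851.10│2024-08-24│Inactive               
$1817.22│2024-05-17│Closed                 
$958.15 │2024-09-18│Active                 
$750.87 │2024-08-20│Inactive               
$610.33 │2024-12-18│Active                 
                                           
                                           
                                           
                                           
                                           
                                           
                                           
                                           
                                           
                                           
                                           
                                           
                                           
                                           


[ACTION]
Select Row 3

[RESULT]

Amount ▼│Date      │Status                 
────────┼──────────┼────────               
$2327.74│2024-05-06│Active                 
$2107.39│2024-12-10│Inactive               
$2074.06│2024-02-24│Closed                 
>1851.10│2024-08-24│Inactive               
$1817.22│2024-05-17│Closed                 
$958.15 │2024-09-18│Active                 
$750.87 │2024-08-20│Inactive               
$610.33 │2024-12-18│Active                 
                                           
                                           
                                           
                                           
                                           
                                           
                                           
                                           
                                           
                                           
                                           
                                           
                                           
                                           


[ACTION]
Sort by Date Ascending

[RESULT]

Amount  │Date     ▲│Status                 
────────┼──────────┼────────               
$2074.06│2024-02-24│Closed                 
$2327.74│2024-05-06│Active                 
$1817.22│2024-05-17│Closed                 
>750.87 │2024-08-20│Inactive               
$1851.10│2024-08-24│Inactive               
$958.15 │2024-09-18│Active                 
$2107.39│2024-12-10│Inactive               
$610.33 │2024-12-18│Active                 
                                           
                                           
                                           
                                           
                                           
                                           
                                           
                                           
                                           
                                           
                                           
                                           
                                           
                                           


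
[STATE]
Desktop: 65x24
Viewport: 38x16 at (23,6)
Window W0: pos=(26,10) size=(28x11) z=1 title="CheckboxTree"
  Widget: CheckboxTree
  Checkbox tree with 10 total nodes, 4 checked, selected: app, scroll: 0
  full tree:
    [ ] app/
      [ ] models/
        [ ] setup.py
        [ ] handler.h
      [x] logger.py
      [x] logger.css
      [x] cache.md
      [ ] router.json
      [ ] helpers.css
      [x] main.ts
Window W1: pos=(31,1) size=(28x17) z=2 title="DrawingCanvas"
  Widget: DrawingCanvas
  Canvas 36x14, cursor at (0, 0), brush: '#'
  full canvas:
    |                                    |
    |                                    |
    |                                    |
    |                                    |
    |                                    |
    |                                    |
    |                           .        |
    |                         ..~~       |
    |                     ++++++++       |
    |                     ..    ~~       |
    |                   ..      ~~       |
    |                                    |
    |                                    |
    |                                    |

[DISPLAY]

        ┃                          ┃  
        ┃                          ┃  
        ┃                          ┃  
        ┃                          ┃  
   ┏━━━━┃                          ┃  
   ┃ Che┃                         .┃  
   ┠────┃                     +++++┃  
   ┃>[-]┃                     ..   ┃  
   ┃   [┃                   ..     ┃  
   ┃    ┃                          ┃  
   ┃    ┃                          ┃  
   ┃   [┗━━━━━━━━━━━━━━━━━━━━━━━━━━┛  
   ┃   [x] logger.css         ┃       
   ┃   [x] cache.md           ┃       
   ┗━━━━━━━━━━━━━━━━━━━━━━━━━━┛       
                                      


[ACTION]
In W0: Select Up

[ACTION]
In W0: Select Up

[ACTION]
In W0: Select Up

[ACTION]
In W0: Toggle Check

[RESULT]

        ┃                          ┃  
        ┃                          ┃  
        ┃                          ┃  
        ┃                          ┃  
   ┏━━━━┃                          ┃  
   ┃ Che┃                         .┃  
   ┠────┃                     +++++┃  
   ┃>[x]┃                     ..   ┃  
   ┃   [┃                   ..     ┃  
   ┃    ┃                          ┃  
   ┃    ┃                          ┃  
   ┃   [┗━━━━━━━━━━━━━━━━━━━━━━━━━━┛  
   ┃   [x] logger.css         ┃       
   ┃   [x] cache.md           ┃       
   ┗━━━━━━━━━━━━━━━━━━━━━━━━━━┛       
                                      


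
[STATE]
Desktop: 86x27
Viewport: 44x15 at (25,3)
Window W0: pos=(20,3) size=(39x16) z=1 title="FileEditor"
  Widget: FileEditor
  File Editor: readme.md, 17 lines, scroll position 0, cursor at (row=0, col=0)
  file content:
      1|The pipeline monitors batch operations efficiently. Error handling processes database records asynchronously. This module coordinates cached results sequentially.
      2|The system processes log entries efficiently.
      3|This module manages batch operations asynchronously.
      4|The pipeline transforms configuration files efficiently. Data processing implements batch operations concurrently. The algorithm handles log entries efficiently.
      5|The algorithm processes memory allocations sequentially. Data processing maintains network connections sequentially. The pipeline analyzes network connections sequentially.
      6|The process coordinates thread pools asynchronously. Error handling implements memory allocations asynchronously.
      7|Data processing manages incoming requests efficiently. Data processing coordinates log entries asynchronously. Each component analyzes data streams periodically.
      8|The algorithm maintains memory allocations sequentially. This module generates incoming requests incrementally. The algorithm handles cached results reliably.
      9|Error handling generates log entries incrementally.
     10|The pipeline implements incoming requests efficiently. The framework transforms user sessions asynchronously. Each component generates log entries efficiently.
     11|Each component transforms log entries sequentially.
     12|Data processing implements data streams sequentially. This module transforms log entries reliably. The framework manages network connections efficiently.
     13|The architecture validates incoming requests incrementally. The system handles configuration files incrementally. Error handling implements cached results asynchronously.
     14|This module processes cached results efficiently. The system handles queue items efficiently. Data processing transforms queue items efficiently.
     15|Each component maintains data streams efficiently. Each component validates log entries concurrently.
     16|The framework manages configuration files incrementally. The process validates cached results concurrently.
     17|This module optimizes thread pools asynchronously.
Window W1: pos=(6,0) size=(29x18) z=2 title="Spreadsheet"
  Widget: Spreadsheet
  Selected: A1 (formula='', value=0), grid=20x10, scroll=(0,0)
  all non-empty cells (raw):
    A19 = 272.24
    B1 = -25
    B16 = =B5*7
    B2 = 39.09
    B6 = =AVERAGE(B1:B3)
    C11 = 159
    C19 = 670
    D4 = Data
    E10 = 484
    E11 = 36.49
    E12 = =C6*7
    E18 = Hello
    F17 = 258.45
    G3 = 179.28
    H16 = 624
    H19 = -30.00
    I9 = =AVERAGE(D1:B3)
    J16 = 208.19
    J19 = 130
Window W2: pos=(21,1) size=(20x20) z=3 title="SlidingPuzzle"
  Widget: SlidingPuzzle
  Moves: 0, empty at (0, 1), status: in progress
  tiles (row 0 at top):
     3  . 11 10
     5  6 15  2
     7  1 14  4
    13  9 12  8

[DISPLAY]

───────────────┨━━━━━━━━━━━━━━━━━┓          
──┬────┬────┬──┃                 ┃          
3 │    │ 11 │ 1┃─────────────────┨          
──┼────┼────┼──┃s batch operatio▲┃          
5 │  6 │ 15 │  ┃ log entries eff█┃          
──┼────┼────┼──┃batch operations░┃          
7 │  1 │ 14 │  ┃rms configuratio░┃          
──┼────┼────┼──┃ses memory alloc░┃          
3 │  9 │ 12 │  ┃tes thread pools░┃          
──┴────┴────┴──┃ges incoming req░┃          
es: 0          ┃ins memory alloc░┃          
               ┃ates log entries░┃          
               ┃nts incoming req░┃          
               ┃forms log entrie░┃          
               ┃ements data stre▼┃          


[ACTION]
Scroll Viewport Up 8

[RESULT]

━━━━━━━━━┓                                  
━━━━━━━━━━━━━━━┓                            
idingPuzzle    ┃                            
───────────────┨━━━━━━━━━━━━━━━━━┓          
──┬────┬────┬──┃                 ┃          
3 │    │ 11 │ 1┃─────────────────┨          
──┼────┼────┼──┃s batch operatio▲┃          
5 │  6 │ 15 │  ┃ log entries eff█┃          
──┼────┼────┼──┃batch operations░┃          
7 │  1 │ 14 │  ┃rms configuratio░┃          
──┼────┼────┼──┃ses memory alloc░┃          
3 │  9 │ 12 │  ┃tes thread pools░┃          
──┴────┴────┴──┃ges incoming req░┃          
es: 0          ┃ins memory alloc░┃          
               ┃ates log entries░┃          


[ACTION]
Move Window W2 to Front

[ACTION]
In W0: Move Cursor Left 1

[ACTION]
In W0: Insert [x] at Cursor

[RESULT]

━━━━━━━━━┓                                  
━━━━━━━━━━━━━━━┓                            
idingPuzzle    ┃                            
───────────────┨━━━━━━━━━━━━━━━━━┓          
──┬────┬────┬──┃                 ┃          
3 │    │ 11 │ 1┃─────────────────┨          
──┼────┼────┼──┃rs batch operati▲┃          
5 │  6 │ 15 │  ┃ log entries eff█┃          
──┼────┼────┼──┃batch operations░┃          
7 │  1 │ 14 │  ┃rms configuratio░┃          
──┼────┼────┼──┃ses memory alloc░┃          
3 │  9 │ 12 │  ┃tes thread pools░┃          
──┴────┴────┴──┃ges incoming req░┃          
es: 0          ┃ins memory alloc░┃          
               ┃ates log entries░┃          


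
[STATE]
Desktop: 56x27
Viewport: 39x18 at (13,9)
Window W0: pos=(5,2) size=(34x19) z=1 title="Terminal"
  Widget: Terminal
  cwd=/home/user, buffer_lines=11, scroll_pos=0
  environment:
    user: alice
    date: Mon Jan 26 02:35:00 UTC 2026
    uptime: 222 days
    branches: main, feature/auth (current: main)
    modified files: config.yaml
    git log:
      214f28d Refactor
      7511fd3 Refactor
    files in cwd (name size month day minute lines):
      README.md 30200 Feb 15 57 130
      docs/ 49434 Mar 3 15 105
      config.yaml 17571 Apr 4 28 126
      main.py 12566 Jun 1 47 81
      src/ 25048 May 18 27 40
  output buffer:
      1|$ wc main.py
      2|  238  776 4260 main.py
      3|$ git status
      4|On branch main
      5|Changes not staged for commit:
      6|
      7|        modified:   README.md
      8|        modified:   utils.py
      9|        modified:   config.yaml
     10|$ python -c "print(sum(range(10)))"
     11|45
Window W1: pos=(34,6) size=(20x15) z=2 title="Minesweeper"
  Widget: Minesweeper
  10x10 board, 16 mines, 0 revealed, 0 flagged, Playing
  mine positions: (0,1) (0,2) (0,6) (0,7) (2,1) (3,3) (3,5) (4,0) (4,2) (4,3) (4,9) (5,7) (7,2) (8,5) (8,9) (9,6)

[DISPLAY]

 not staged for commi┃■■■■■■■■■■       
                     ┃■■■■■■■■■■       
 modified:   README.m┃■■■■■■■■■■       
 modified:   utils.py┃■■■■■■■■■■       
 modified:   config.y┃■■■■■■■■■■       
n -c "print(sum(range┃■■■■■■■■■■       
                     ┃■■■■■■■■■■       
                     ┃■■■■■■■■■■       
                     ┃■■■■■■■■■■       
                     ┃■■■■■■■■■■       
                     ┃                 
━━━━━━━━━━━━━━━━━━━━━┗━━━━━━━━━━━━━━━━━
                                       
                                       
                                       
                                       
                                       
                                       


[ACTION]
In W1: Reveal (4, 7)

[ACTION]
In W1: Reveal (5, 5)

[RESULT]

 not staged for commi┃■■■■■■■■■■       
                     ┃■■■■■■■■■■       
 modified:   README.m┃■■■■■■■■■■       
 modified:   utils.py┃■■■■■■■■■■       
 modified:   config.y┃■■■■3121■■       
n -c "print(sum(range┃■■■21 1■■■       
                     ┃■■■1  1■■■       
                     ┃■■■1111■■■       
                     ┃■■■■■■■■■■       
                     ┃■■■■■■■■■■       
                     ┃                 
━━━━━━━━━━━━━━━━━━━━━┗━━━━━━━━━━━━━━━━━
                                       
                                       
                                       
                                       
                                       
                                       


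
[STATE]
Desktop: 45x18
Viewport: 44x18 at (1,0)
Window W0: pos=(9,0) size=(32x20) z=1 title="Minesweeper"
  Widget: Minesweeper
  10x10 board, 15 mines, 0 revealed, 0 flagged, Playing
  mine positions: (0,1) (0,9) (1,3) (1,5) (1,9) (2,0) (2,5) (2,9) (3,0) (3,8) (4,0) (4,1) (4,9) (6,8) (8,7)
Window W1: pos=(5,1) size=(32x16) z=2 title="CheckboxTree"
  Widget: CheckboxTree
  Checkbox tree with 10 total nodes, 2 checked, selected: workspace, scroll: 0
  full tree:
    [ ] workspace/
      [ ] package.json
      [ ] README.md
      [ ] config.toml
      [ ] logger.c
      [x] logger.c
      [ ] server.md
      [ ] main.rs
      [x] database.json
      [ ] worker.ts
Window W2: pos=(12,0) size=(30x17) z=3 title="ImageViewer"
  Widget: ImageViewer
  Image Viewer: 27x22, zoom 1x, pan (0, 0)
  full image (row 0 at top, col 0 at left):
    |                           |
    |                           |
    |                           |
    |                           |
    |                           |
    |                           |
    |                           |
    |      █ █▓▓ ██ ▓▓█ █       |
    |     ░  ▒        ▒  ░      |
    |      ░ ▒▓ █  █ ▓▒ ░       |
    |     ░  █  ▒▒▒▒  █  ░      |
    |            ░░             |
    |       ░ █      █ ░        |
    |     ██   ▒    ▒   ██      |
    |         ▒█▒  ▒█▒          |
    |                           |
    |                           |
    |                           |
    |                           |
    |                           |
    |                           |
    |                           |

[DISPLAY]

        ┏━━┏━━━━━━━━━━━━━━━━━━━━━━━━━━━━┓   
    ┏━━━━━━┃ ImageViewer                ┃   
    ┃ Check┠────────────────────────────┨   
    ┠──────┃                            ┃   
    ┃>[-] w┃                            ┃   
    ┃   [ ]┃                            ┃   
    ┃   [ ]┃                            ┃   
    ┃   [ ]┃                            ┃   
    ┃   [ ]┃                            ┃   
    ┃   [x]┃                            ┃   
    ┃   [ ]┃      █ █▓▓ ██ ▓▓█ █        ┃   
    ┃   [ ]┃     ░  ▒        ▒  ░       ┃   
    ┃   [x]┃      ░ ▒▓ █  █ ▓▒ ░        ┃   
    ┃   [ ]┃     ░  █  ▒▒▒▒  █  ░       ┃   
    ┃      ┃            ░░              ┃   
    ┃      ┃       ░ █      █ ░         ┃   
    ┗━━━━━━┗━━━━━━━━━━━━━━━━━━━━━━━━━━━━┛   
        ┃                              ┃    


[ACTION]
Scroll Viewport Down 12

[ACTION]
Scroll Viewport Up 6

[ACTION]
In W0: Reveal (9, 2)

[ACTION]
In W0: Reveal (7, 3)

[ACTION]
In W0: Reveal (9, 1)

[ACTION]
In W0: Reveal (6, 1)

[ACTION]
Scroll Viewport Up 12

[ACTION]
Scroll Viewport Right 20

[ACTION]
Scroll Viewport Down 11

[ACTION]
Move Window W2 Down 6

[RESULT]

        ┏━━━━━━━━━━━━━━━━━━━━━━━━━━━━━━┓    
    ┏━━━━━━┏━━━━━━━━━━━━━━━━━━━━━━━━━━━━┓   
    ┃ Check┃ ImageViewer                ┃   
    ┠──────┠────────────────────────────┨   
    ┃>[-] w┃                            ┃   
    ┃   [ ]┃                            ┃   
    ┃   [ ]┃                            ┃   
    ┃   [ ]┃                            ┃   
    ┃   [ ]┃                            ┃   
    ┃   [x]┃                            ┃   
    ┃   [ ]┃                            ┃   
    ┃   [ ]┃      █ █▓▓ ██ ▓▓█ █        ┃   
    ┃   [x]┃     ░  ▒        ▒  ░       ┃   
    ┃   [ ]┃      ░ ▒▓ █  █ ▓▒ ░        ┃   
    ┃      ┃     ░  █  ▒▒▒▒  █  ░       ┃   
    ┃      ┃            ░░              ┃   
    ┗━━━━━━┃       ░ █      █ ░         ┃   
        ┃  ┗━━━━━━━━━━━━━━━━━━━━━━━━━━━━┛   


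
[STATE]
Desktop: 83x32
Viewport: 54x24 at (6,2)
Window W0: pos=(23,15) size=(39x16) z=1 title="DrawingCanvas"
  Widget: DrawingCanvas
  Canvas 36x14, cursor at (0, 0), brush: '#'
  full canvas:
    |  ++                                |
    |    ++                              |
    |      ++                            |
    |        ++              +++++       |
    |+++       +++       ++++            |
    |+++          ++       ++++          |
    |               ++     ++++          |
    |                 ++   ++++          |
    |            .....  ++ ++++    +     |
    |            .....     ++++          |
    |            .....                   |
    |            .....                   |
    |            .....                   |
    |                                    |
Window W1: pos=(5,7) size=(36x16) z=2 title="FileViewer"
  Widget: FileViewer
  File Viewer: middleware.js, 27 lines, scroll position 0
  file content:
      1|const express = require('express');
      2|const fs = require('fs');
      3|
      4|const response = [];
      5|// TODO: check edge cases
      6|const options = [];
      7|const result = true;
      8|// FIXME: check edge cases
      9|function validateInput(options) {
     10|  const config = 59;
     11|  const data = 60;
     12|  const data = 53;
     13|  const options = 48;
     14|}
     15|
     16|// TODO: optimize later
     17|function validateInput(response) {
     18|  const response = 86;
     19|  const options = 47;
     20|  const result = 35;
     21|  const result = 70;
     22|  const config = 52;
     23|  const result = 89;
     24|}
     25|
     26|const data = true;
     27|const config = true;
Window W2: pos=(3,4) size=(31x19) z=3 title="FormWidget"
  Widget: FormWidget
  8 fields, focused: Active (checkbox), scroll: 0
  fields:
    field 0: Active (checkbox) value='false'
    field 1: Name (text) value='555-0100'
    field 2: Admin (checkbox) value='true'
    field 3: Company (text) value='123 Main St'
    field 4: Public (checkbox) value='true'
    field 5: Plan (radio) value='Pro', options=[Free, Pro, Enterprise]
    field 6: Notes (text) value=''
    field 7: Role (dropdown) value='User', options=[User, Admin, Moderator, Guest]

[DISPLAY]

                                                      
                                                      
━━━━━━━━━━━━━━━━━━━━━━━━━━━┓                          
ormWidget                  ┃                          
───────────────────────────┨                          
Active:     [ ]            ┃━━━━━━┓                   
Name:       [555-0100     ]┃      ┃                   
Admin:      [x]            ┃──────┨                   
Company:    [123 Main St  ]┃ress'▲┃                   
Public:     [x]            ┃     █┃                   
Plan:       ( ) Free  (●) P┃     ░┃                   
Notes:      [             ]┃     ░┃                   
Role:       [User        ▼]┃     ░┃                   
                           ┃     ░┃━━━━━━━━━━━━━━━━━━━
                           ┃     ░┃                   
                           ┃     ░┃───────────────────
                           ┃ns) {░┃                   
                           ┃     ░┃                   
                           ┃     ░┃                   
                           ┃     ▼┃       +++++       
━━━━━━━━━━━━━━━━━━━━━━━━━━━┛━━━━━━┛   ++++            
                 ┃+++          ++       ++++          
                 ┃               ++     ++++          
                 ┃                 ++   ++++          


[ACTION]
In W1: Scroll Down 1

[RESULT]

                                                      
                                                      
━━━━━━━━━━━━━━━━━━━━━━━━━━━┓                          
ormWidget                  ┃                          
───────────────────────────┨                          
Active:     [ ]            ┃━━━━━━┓                   
Name:       [555-0100     ]┃      ┃                   
Admin:      [x]            ┃──────┨                   
Company:    [123 Main St  ]┃     ▲┃                   
Public:     [x]            ┃     █┃                   
Plan:       ( ) Free  (●) P┃     ░┃                   
Notes:      [             ]┃     ░┃                   
Role:       [User        ▼]┃     ░┃                   
                           ┃     ░┃━━━━━━━━━━━━━━━━━━━
                           ┃     ░┃                   
                           ┃ns) {░┃───────────────────
                           ┃     ░┃                   
                           ┃     ░┃                   
                           ┃     ░┃                   
                           ┃     ▼┃       +++++       
━━━━━━━━━━━━━━━━━━━━━━━━━━━┛━━━━━━┛   ++++            
                 ┃+++          ++       ++++          
                 ┃               ++     ++++          
                 ┃                 ++   ++++          


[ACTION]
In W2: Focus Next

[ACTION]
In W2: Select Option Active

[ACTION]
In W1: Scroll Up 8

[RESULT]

                                                      
                                                      
━━━━━━━━━━━━━━━━━━━━━━━━━━━┓                          
ormWidget                  ┃                          
───────────────────────────┨                          
Active:     [ ]            ┃━━━━━━┓                   
Name:       [555-0100     ]┃      ┃                   
Admin:      [x]            ┃──────┨                   
Company:    [123 Main St  ]┃ress'▲┃                   
Public:     [x]            ┃     █┃                   
Plan:       ( ) Free  (●) P┃     ░┃                   
Notes:      [             ]┃     ░┃                   
Role:       [User        ▼]┃     ░┃                   
                           ┃     ░┃━━━━━━━━━━━━━━━━━━━
                           ┃     ░┃                   
                           ┃     ░┃───────────────────
                           ┃ns) {░┃                   
                           ┃     ░┃                   
                           ┃     ░┃                   
                           ┃     ▼┃       +++++       
━━━━━━━━━━━━━━━━━━━━━━━━━━━┛━━━━━━┛   ++++            
                 ┃+++          ++       ++++          
                 ┃               ++     ++++          
                 ┃                 ++   ++++          


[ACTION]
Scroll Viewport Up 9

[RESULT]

                                                      
                                                      
                                                      
                                                      
━━━━━━━━━━━━━━━━━━━━━━━━━━━┓                          
ormWidget                  ┃                          
───────────────────────────┨                          
Active:     [ ]            ┃━━━━━━┓                   
Name:       [555-0100     ]┃      ┃                   
Admin:      [x]            ┃──────┨                   
Company:    [123 Main St  ]┃ress'▲┃                   
Public:     [x]            ┃     █┃                   
Plan:       ( ) Free  (●) P┃     ░┃                   
Notes:      [             ]┃     ░┃                   
Role:       [User        ▼]┃     ░┃                   
                           ┃     ░┃━━━━━━━━━━━━━━━━━━━
                           ┃     ░┃                   
                           ┃     ░┃───────────────────
                           ┃ns) {░┃                   
                           ┃     ░┃                   
                           ┃     ░┃                   
                           ┃     ▼┃       +++++       
━━━━━━━━━━━━━━━━━━━━━━━━━━━┛━━━━━━┛   ++++            
                 ┃+++          ++       ++++          
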